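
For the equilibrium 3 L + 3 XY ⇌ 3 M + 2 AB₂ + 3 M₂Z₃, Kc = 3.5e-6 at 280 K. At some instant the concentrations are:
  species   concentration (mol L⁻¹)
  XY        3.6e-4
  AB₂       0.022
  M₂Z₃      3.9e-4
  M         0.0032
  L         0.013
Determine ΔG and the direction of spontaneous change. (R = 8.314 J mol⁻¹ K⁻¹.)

Qc = [M]³·[AB₂]²·[M₂Z₃]³ / ([L]³·[XY]³) = (0.0032)³·(0.022)²·(3.9e-4)³ / ((0.013)³·(3.6e-4)³) = 9.18e-6
ΔG = RT ln(Qc/Kc) = (8.314 J mol⁻¹ K⁻¹)(280 K) × ln(9.18e-6/3.5e-6)
   = (2.328 kJ/mol)(0.9643) = 2.24 kJ/mol
ΔG > 0, so the forward reaction is non-spontaneous (proceeds in reverse).

ΔG = 2.24 kJ/mol; the forward reaction is non-spontaneous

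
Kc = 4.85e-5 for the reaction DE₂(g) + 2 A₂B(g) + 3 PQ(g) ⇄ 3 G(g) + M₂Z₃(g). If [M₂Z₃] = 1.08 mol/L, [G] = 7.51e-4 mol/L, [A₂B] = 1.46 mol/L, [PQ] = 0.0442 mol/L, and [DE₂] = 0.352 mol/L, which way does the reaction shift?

Qc = [G]³·[M₂Z₃] / ([DE₂]·[A₂B]²·[PQ]³) = (7.51e-4)³·(1.08) / ((0.352)·(1.46)²·(0.0442)³) = 7.06e-6
Qc = 7.06e-6 < Kc = 4.85e-5, so the forward reaction proceeds.

toward products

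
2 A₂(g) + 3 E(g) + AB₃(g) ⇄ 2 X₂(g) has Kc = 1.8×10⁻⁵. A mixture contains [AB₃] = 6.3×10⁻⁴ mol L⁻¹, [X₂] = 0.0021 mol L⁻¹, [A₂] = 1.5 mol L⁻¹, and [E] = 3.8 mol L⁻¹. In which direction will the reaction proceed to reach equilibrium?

reverse (toward reactants)

Qc = [X₂]² / ([A₂]²·[E]³·[AB₃]) = (0.0021)² / ((1.5)²·(3.8)³·(6.3×10⁻⁴)) = 5.7×10⁻⁵
Qc = 5.7×10⁻⁵ > Kc = 1.8×10⁻⁵, so the reverse reaction proceeds.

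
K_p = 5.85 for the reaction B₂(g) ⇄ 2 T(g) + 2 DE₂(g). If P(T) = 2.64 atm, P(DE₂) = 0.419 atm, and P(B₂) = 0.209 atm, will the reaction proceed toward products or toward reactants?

Q_p = P(T)²·P(DE₂)² / P(B₂) = (2.64)²·(0.419)² / (0.209) = 5.85
Q_p = 5.85 = K_p, so the system is already at equilibrium.

at equilibrium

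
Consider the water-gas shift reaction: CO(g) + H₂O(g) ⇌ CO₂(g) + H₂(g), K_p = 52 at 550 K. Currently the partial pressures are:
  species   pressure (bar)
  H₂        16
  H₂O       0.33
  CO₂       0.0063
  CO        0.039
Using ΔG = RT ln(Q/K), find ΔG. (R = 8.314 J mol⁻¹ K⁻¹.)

Q_p = P(CO₂)·P(H₂) / (P(CO)·P(H₂O)) = (0.0063)·(16) / ((0.039)·(0.33)) = 7.83
ΔG = RT ln(Q_p/K_p) = (8.314 J mol⁻¹ K⁻¹)(550 K) × ln(7.83/52)
   = (4.573 kJ/mol)(-1.893) = -8.66 kJ/mol
ΔG < 0, so the forward reaction is spontaneous (proceeds forward).

ΔG = -8.66 kJ/mol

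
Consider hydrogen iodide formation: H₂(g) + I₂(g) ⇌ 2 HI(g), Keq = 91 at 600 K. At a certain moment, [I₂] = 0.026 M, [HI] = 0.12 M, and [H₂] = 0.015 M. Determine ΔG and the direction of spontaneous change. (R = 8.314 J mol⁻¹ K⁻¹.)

ΔG = -4.50 kJ/mol; the forward reaction is spontaneous

Q = [HI]² / ([H₂]·[I₂]) = (0.12)² / ((0.015)·(0.026)) = 36.9
ΔG = RT ln(Q/Keq) = (8.314 J mol⁻¹ K⁻¹)(600 K) × ln(36.9/91)
   = (4.988 kJ/mol)(-0.9026) = -4.50 kJ/mol
ΔG < 0, so the forward reaction is spontaneous (proceeds forward).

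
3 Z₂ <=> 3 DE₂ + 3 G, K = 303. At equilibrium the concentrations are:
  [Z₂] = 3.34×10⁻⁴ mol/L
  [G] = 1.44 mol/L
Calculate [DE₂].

[DE₂] = 0.00156 mol/L

At equilibrium, K = [DE₂]³·[G]³ / [Z₂]³ = 303.
([DE₂])³·(1.44)³ / (3.34×10⁻⁴)³ = 303
[DE₂]³ = 3.78×10⁻⁹ ⇒ [DE₂] = 0.00156 mol/L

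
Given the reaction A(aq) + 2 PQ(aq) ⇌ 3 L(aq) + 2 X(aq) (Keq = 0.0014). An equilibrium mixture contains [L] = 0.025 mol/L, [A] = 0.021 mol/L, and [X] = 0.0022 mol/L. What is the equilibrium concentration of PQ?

[PQ] = 0.0016 mol/L

At equilibrium, Keq = [L]³·[X]² / ([A]·[PQ]²) = 0.0014.
(0.025)³·(0.0022)² / ((0.021)·([PQ])²) = 0.0014
[PQ]² = 2.57×10⁻⁶ ⇒ [PQ] = 0.0016 mol/L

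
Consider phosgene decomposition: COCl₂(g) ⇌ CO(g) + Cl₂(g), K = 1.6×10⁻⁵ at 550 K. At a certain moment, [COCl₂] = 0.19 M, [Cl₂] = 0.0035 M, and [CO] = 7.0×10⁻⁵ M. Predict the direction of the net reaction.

in the forward direction

Q = [CO]·[Cl₂] / [COCl₂] = (7.0×10⁻⁵)·(0.0035) / (0.19) = 1.3×10⁻⁶
Q = 1.3×10⁻⁶ < K = 1.6×10⁻⁵, so the forward reaction proceeds.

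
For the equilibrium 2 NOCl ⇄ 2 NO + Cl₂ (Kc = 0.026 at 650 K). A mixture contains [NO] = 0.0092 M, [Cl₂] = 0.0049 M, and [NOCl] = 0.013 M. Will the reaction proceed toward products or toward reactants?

toward products

Qc = [NO]²·[Cl₂] / [NOCl]² = (0.0092)²·(0.0049) / (0.013)² = 0.0025
Qc = 0.0025 < Kc = 0.026, so the forward reaction proceeds.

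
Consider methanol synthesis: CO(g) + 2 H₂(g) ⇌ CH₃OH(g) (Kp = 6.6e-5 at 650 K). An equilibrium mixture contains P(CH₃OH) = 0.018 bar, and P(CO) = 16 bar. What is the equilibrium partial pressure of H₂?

P(H₂) = 4.1 bar

At equilibrium, Kp = P(CH₃OH) / (P(CO)·P(H₂)²) = 6.6e-5.
(0.018) / ((16)·(P(H₂))²) = 6.6e-5
P(H₂)² = 17.0 ⇒ P(H₂) = 4.1 bar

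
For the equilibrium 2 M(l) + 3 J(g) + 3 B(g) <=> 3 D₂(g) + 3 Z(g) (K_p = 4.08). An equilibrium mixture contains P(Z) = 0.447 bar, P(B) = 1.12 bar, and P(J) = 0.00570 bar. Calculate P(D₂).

(M is a pure liquid — omitted from K_p.)
At equilibrium, K_p = P(D₂)³·P(Z)³ / (P(J)³·P(B)³) = 4.08.
(P(D₂))³·(0.447)³ / ((0.00570)³·(1.12)³) = 4.08
P(D₂)³ = 1.19e-5 ⇒ P(D₂) = 0.0228 bar

P(D₂) = 0.0228 bar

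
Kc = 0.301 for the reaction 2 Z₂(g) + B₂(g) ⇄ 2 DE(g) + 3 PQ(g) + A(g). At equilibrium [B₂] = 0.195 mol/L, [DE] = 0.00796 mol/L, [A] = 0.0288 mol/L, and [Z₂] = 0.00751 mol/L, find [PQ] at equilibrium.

At equilibrium, Kc = [DE]²·[PQ]³·[A] / ([Z₂]²·[B₂]) = 0.301.
(0.00796)²·([PQ])³·(0.0288) / ((0.00751)²·(0.195)) = 0.301
[PQ]³ = 1.81 ⇒ [PQ] = 1.22 mol/L

[PQ] = 1.22 mol/L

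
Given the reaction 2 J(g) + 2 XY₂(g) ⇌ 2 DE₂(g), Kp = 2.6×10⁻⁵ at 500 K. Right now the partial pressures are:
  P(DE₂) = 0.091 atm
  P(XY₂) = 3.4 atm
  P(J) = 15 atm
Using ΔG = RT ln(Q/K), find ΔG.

ΔG = -8.73 kJ/mol

Qp = P(DE₂)² / (P(J)²·P(XY₂)²) = (0.091)² / ((15)²·(3.4)²) = 3.18×10⁻⁶
ΔG = RT ln(Qp/Kp) = (8.314 J mol⁻¹ K⁻¹)(500 K) × ln(3.18×10⁻⁶/2.6×10⁻⁵)
   = (4.157 kJ/mol)(-2.101) = -8.73 kJ/mol
ΔG < 0, so the forward reaction is spontaneous (proceeds forward).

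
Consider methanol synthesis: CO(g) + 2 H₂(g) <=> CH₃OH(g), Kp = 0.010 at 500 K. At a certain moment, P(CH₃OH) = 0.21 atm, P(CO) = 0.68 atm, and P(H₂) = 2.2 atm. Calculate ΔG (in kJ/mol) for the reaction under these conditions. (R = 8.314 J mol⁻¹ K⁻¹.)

ΔG = 7.70 kJ/mol

Qp = P(CH₃OH) / (P(CO)·P(H₂)²) = (0.21) / ((0.68)·(2.2)²) = 0.0638
ΔG = RT ln(Qp/Kp) = (8.314 J mol⁻¹ K⁻¹)(500 K) × ln(0.0638/0.010)
   = (4.157 kJ/mol)(1.853) = 7.70 kJ/mol
ΔG > 0, so the forward reaction is non-spontaneous (proceeds in reverse).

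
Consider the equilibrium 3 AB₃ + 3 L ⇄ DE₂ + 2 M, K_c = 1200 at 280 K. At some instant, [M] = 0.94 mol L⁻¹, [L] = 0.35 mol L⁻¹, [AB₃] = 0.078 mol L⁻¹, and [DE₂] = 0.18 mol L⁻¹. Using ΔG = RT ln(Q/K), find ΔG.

ΔG = 4.36 kJ/mol

Q_c = [DE₂]·[M]² / ([AB₃]³·[L]³) = (0.18)·(0.94)² / ((0.078)³·(0.35)³) = 7820
ΔG = RT ln(Q_c/K_c) = (8.314 J mol⁻¹ K⁻¹)(280 K) × ln(7820/1200)
   = (2.328 kJ/mol)(1.874) = 4.36 kJ/mol
ΔG > 0, so the forward reaction is non-spontaneous (proceeds in reverse).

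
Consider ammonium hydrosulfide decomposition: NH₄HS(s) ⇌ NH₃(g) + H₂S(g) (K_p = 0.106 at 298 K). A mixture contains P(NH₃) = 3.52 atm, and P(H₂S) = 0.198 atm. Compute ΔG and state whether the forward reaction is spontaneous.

(NH₄HS is a pure solid — omitted from Q_p.)
Q_p = P(NH₃)·P(H₂S) = (3.52)·(0.198) = 0.697
ΔG = RT ln(Q_p/K_p) = (8.314 J mol⁻¹ K⁻¹)(298 K) × ln(0.697/0.106)
   = (2.478 kJ/mol)(1.883) = 4.67 kJ/mol
ΔG > 0, so the forward reaction is non-spontaneous (proceeds in reverse).

ΔG = 4.67 kJ/mol; the forward reaction is non-spontaneous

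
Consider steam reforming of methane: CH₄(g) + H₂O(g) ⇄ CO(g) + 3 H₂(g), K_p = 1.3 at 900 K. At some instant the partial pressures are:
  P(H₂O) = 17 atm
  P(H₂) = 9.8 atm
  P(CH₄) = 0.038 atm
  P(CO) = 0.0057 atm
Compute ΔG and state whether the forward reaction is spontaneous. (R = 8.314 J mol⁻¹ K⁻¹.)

Q_p = P(CO)·P(H₂)³ / (P(CH₄)·P(H₂O)) = (0.0057)·(9.8)³ / ((0.038)·(17)) = 8.30
ΔG = RT ln(Q_p/K_p) = (8.314 J mol⁻¹ K⁻¹)(900 K) × ln(8.30/1.3)
   = (7.483 kJ/mol)(1.854) = 13.9 kJ/mol
ΔG > 0, so the forward reaction is non-spontaneous (proceeds in reverse).

ΔG = 13.9 kJ/mol; the forward reaction is non-spontaneous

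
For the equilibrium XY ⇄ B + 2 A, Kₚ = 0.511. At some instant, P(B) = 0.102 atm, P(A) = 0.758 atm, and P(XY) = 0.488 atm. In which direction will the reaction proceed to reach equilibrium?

Qₚ = P(B)·P(A)² / P(XY) = (0.102)·(0.758)² / (0.488) = 0.120
Qₚ = 0.120 < Kₚ = 0.511, so the forward reaction proceeds.

in the forward direction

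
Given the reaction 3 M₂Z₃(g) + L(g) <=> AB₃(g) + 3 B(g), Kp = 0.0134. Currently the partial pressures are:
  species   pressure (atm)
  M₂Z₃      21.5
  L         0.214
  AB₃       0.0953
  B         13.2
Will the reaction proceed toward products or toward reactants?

in the reverse direction

Qp = P(AB₃)·P(B)³ / (P(M₂Z₃)³·P(L)) = (0.0953)·(13.2)³ / ((21.5)³·(0.214)) = 0.103
Qp = 0.103 > Kp = 0.0134, so the reverse reaction proceeds.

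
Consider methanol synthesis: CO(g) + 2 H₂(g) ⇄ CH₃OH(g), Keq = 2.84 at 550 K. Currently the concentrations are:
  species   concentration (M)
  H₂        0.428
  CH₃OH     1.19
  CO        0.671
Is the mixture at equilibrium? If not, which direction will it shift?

Q = [CH₃OH] / ([CO]·[H₂]²) = (1.19) / ((0.671)·(0.428)²) = 9.68
Q = 9.68 > Keq = 2.84: net reverse reaction.

no; Q > K, reaction proceeds in reverse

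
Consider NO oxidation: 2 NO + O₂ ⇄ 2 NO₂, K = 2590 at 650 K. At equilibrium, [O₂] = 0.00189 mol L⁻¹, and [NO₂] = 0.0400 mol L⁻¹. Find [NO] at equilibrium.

At equilibrium, K = [NO₂]² / ([NO]²·[O₂]) = 2590.
(0.0400)² / (([NO])²·(0.00189)) = 2590
[NO]² = 3.27×10⁻⁴ ⇒ [NO] = 0.0181 mol L⁻¹

[NO] = 0.0181 mol L⁻¹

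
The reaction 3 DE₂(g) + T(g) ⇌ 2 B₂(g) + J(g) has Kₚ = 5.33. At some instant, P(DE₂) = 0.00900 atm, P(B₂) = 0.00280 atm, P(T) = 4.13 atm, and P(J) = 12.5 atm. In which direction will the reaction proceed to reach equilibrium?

toward reactants

Qₚ = P(B₂)²·P(J) / (P(DE₂)³·P(T)) = (0.00280)²·(12.5) / ((0.00900)³·(4.13)) = 32.5
Qₚ = 32.5 > Kₚ = 5.33, so the reverse reaction proceeds.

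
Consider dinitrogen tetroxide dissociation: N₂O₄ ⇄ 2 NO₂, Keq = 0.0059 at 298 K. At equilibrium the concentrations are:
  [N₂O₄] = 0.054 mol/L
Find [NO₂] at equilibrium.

At equilibrium, Keq = [NO₂]² / [N₂O₄] = 0.0059.
([NO₂])² / (0.054) = 0.0059
[NO₂]² = 3.19×10⁻⁴ ⇒ [NO₂] = 0.018 mol/L

[NO₂] = 0.018 mol/L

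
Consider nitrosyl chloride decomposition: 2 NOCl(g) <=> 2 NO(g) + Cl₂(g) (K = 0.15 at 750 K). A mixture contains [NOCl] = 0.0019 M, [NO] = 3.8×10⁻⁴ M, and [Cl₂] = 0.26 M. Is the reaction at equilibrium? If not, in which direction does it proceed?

in the forward direction

Q = [NO]²·[Cl₂] / [NOCl]² = (3.8×10⁻⁴)²·(0.26) / (0.0019)² = 0.010
Q = 0.010 < K = 0.15, so the forward reaction proceeds.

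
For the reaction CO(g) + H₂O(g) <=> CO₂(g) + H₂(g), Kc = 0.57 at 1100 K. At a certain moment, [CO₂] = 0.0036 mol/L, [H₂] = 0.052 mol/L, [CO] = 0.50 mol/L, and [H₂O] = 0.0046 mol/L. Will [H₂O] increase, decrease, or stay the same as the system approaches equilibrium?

decrease

Qc = [CO₂]·[H₂] / ([CO]·[H₂O]) = (0.0036)·(0.052) / ((0.50)·(0.0046)) = 0.081
Qc = 0.081 < Kc = 0.57: net forward reaction.
H₂O is a reactant, so it decreases.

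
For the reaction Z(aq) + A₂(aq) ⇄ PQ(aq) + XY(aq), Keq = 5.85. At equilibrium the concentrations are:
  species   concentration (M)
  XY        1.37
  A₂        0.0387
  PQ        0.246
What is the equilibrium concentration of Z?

[Z] = 1.49 M

At equilibrium, Keq = [PQ]·[XY] / ([Z]·[A₂]) = 5.85.
(0.246)·(1.37) / (([Z])·(0.0387)) = 5.85
[Z] = 1.49 M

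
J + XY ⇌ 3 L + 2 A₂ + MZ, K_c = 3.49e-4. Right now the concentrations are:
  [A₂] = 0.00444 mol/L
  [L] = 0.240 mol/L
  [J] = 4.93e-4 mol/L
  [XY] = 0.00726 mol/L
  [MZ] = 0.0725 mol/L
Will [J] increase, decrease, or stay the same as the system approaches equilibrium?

Q_c = [L]³·[A₂]²·[MZ] / ([J]·[XY]) = (0.240)³·(0.00444)²·(0.0725) / ((4.93e-4)·(0.00726)) = 0.00552
Q_c = 0.00552 > K_c = 3.49e-4: net reverse reaction.
J is a reactant, so it increases.

increase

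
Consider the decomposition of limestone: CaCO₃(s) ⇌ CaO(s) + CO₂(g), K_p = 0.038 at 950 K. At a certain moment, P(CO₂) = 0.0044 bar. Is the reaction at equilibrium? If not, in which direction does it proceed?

in the forward direction

(CaCO₃, CaO are pure solids — omitted from Q_p.)
Q_p = P(CO₂) = 0.0044
Q_p = 0.0044 < K_p = 0.038, so the forward reaction proceeds.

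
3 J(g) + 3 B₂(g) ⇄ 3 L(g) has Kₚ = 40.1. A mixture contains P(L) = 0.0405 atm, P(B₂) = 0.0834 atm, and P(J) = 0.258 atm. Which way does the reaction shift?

to the right

Qₚ = P(L)³ / (P(J)³·P(B₂)³) = (0.0405)³ / ((0.258)³·(0.0834)³) = 6.67
Qₚ = 6.67 < Kₚ = 40.1, so the forward reaction proceeds.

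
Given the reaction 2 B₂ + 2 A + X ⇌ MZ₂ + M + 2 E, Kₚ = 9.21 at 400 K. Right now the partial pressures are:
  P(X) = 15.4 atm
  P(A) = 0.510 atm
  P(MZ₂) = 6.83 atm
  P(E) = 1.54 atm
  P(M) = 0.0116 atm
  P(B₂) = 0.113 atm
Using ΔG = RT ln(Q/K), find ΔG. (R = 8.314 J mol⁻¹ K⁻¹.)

Qₚ = P(MZ₂)·P(M)·P(E)² / (P(B₂)²·P(A)²·P(X)) = (6.83)·(0.0116)·(1.54)² / ((0.113)²·(0.510)²·(15.4)) = 3.67
ΔG = RT ln(Qₚ/Kₚ) = (8.314 J mol⁻¹ K⁻¹)(400 K) × ln(3.67/9.21)
   = (3.326 kJ/mol)(-0.9201) = -3.06 kJ/mol
ΔG < 0, so the forward reaction is spontaneous (proceeds forward).

ΔG = -3.06 kJ/mol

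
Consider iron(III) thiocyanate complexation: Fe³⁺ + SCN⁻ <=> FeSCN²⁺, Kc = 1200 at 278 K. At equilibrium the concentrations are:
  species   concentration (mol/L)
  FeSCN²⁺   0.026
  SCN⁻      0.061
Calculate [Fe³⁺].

At equilibrium, Kc = [FeSCN²⁺] / ([Fe³⁺]·[SCN⁻]) = 1200.
(0.026) / (([Fe³⁺])·(0.061)) = 1200
[Fe³⁺] = 3.55×10⁻⁴ = 3.6×10⁻⁴ mol/L

[Fe³⁺] = 3.6×10⁻⁴ mol/L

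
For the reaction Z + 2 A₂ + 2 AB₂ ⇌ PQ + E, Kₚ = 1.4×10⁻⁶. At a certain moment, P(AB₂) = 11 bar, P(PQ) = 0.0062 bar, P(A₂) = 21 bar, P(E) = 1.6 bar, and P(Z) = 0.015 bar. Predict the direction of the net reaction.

to the left

Qₚ = P(PQ)·P(E) / (P(Z)·P(A₂)²·P(AB₂)²) = (0.0062)·(1.6) / ((0.015)·(21)²·(11)²) = 1.2×10⁻⁵
Qₚ = 1.2×10⁻⁵ > Kₚ = 1.4×10⁻⁶, so the reverse reaction proceeds.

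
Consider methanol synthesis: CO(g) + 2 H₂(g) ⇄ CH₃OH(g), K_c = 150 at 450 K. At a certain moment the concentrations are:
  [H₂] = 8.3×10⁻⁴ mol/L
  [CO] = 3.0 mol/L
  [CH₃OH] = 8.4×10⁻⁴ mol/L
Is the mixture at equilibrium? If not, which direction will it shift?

Q_c = [CH₃OH] / ([CO]·[H₂]²) = (8.4×10⁻⁴) / ((3.0)·(8.3×10⁻⁴)²) = 410
Q_c = 410 > K_c = 150: net reverse reaction.

no; Q > K, reaction proceeds in reverse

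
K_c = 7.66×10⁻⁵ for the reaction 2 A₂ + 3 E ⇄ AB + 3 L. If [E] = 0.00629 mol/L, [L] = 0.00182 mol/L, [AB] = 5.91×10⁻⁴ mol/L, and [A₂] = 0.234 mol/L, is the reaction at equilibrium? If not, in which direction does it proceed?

reverse (toward reactants)

Q_c = [AB]·[L]³ / ([A₂]²·[E]³) = (5.91×10⁻⁴)·(0.00182)³ / ((0.234)²·(0.00629)³) = 2.61×10⁻⁴
Q_c = 2.61×10⁻⁴ > K_c = 7.66×10⁻⁵, so the reverse reaction proceeds.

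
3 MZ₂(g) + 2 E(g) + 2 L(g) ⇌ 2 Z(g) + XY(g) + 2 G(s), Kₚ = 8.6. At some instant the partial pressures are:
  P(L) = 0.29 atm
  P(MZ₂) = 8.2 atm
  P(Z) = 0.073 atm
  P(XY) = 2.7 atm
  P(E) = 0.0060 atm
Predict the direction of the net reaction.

no net change (already at equilibrium)

(G is a pure solid — omitted from Qₚ.)
Qₚ = P(Z)²·P(XY) / (P(MZ₂)³·P(E)²·P(L)²) = (0.073)²·(2.7) / ((8.2)³·(0.0060)²·(0.29)²) = 8.6
Qₚ = 8.6 = Kₚ, so the system is already at equilibrium.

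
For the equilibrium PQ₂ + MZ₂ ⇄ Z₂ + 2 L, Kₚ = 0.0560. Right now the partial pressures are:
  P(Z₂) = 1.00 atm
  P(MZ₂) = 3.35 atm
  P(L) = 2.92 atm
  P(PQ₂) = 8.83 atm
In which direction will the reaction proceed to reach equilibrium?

Qₚ = P(Z₂)·P(L)² / (P(PQ₂)·P(MZ₂)) = (1.00)·(2.92)² / ((8.83)·(3.35)) = 0.288
Qₚ = 0.288 > Kₚ = 0.0560, so the reverse reaction proceeds.

to the left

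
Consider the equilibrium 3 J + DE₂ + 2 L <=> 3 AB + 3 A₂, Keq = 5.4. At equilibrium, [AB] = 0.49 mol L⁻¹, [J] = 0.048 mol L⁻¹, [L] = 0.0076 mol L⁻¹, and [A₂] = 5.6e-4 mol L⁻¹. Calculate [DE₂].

[DE₂] = 6.0e-4 mol L⁻¹

At equilibrium, Keq = [AB]³·[A₂]³ / ([J]³·[DE₂]·[L]²) = 5.4.
(0.49)³·(5.6e-4)³ / ((0.048)³·([DE₂])·(0.0076)²) = 5.4
[DE₂] = 5.99e-4 = 6.0e-4 mol L⁻¹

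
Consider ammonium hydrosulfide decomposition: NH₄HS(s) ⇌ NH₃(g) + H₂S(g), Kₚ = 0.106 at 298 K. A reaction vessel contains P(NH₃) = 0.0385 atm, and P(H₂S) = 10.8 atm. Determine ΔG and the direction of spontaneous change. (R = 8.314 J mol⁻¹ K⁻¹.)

ΔG = 3.39 kJ/mol; the forward reaction is non-spontaneous

(NH₄HS is a pure solid — omitted from Qₚ.)
Qₚ = P(NH₃)·P(H₂S) = (0.0385)·(10.8) = 0.416
ΔG = RT ln(Qₚ/Kₚ) = (8.314 J mol⁻¹ K⁻¹)(298 K) × ln(0.416/0.106)
   = (2.478 kJ/mol)(1.367) = 3.39 kJ/mol
ΔG > 0, so the forward reaction is non-spontaneous (proceeds in reverse).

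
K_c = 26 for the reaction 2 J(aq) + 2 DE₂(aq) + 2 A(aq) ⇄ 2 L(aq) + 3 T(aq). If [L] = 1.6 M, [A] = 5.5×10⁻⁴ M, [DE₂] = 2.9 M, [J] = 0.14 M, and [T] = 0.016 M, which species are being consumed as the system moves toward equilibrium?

L, T (products)

Q_c = [L]²·[T]³ / ([J]²·[DE₂]²·[A]²) = (1.6)²·(0.016)³ / ((0.14)²·(2.9)²·(5.5×10⁻⁴)²) = 210
Q_c = 210 > K_c = 26: net reverse reaction.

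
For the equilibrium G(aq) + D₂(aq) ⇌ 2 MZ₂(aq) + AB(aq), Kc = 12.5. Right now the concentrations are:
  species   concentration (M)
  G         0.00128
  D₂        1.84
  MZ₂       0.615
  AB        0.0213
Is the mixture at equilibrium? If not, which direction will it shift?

Qc = [MZ₂]²·[AB] / ([G]·[D₂]) = (0.615)²·(0.0213) / ((0.00128)·(1.84)) = 3.42
Qc = 3.42 < Kc = 12.5: net forward reaction.

no; Q < K, reaction proceeds forward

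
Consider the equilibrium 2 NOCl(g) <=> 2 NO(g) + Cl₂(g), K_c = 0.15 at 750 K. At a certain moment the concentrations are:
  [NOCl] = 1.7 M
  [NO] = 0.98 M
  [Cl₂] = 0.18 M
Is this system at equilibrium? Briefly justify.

no; Q < K, reaction proceeds forward

Q_c = [NO]²·[Cl₂] / [NOCl]² = (0.98)²·(0.18) / (1.7)² = 0.060
Q_c = 0.060 < K_c = 0.15: net forward reaction.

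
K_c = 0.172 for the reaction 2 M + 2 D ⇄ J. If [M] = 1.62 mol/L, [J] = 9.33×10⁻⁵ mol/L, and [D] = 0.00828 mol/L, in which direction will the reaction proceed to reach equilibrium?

toward reactants

Q_c = [J] / ([M]²·[D]²) = (9.33×10⁻⁵) / ((1.62)²·(0.00828)²) = 0.519
Q_c = 0.519 > K_c = 0.172, so the reverse reaction proceeds.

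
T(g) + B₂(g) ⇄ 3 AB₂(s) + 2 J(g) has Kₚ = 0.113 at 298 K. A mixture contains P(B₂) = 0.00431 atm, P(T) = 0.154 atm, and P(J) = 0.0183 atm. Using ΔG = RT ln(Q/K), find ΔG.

ΔG = 3.71 kJ/mol

(AB₂ is a pure solid — omitted from Qₚ.)
Qₚ = P(J)² / (P(T)·P(B₂)) = (0.0183)² / ((0.154)·(0.00431)) = 0.505
ΔG = RT ln(Qₚ/Kₚ) = (8.314 J mol⁻¹ K⁻¹)(298 K) × ln(0.505/0.113)
   = (2.478 kJ/mol)(1.497) = 3.71 kJ/mol
ΔG > 0, so the forward reaction is non-spontaneous (proceeds in reverse).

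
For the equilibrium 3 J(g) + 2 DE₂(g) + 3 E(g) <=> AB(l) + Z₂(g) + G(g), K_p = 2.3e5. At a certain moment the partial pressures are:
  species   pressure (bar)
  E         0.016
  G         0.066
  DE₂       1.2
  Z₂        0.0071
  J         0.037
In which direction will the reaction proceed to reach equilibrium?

reverse (toward reactants)

(AB is a pure liquid — omitted from Q_p.)
Q_p = P(Z₂)·P(G) / (P(J)³·P(DE₂)²·P(E)³) = (0.0071)·(0.066) / ((0.037)³·(1.2)²·(0.016)³) = 1.6e6
Q_p = 1.6e6 > K_p = 2.3e5, so the reverse reaction proceeds.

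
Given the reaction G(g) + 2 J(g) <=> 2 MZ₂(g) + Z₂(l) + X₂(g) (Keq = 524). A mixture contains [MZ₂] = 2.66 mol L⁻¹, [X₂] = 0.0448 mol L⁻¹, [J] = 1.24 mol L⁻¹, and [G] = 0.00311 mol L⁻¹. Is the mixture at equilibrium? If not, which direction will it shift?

no; Q < K, reaction proceeds forward

(Z₂ is a pure liquid — omitted from Q.)
Q = [MZ₂]²·[X₂] / ([G]·[J]²) = (2.66)²·(0.0448) / ((0.00311)·(1.24)²) = 66.3
Q = 66.3 < Keq = 524: net forward reaction.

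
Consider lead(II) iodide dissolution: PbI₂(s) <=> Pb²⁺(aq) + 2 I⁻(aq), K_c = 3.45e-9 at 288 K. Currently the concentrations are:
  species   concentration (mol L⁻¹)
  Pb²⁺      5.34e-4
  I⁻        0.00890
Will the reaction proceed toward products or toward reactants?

toward reactants

(PbI₂ is a pure solid — omitted from Q_c.)
Q_c = [Pb²⁺]·[I⁻]² = (5.34e-4)·(0.00890)² = 4.23e-8
Q_c = 4.23e-8 > K_c = 3.45e-9, so the reverse reaction proceeds.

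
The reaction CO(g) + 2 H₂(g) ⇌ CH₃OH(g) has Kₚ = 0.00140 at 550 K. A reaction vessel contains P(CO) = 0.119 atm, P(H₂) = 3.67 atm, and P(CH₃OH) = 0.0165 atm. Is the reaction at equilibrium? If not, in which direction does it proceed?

Qₚ = P(CH₃OH) / (P(CO)·P(H₂)²) = (0.0165) / ((0.119)·(3.67)²) = 0.0103
Qₚ = 0.0103 > Kₚ = 0.00140, so the reverse reaction proceeds.

reverse (toward reactants)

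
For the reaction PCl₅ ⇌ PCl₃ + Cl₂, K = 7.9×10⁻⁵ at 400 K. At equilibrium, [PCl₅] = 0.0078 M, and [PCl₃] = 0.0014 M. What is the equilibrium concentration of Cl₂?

[Cl₂] = 4.4×10⁻⁴ M

At equilibrium, K = [PCl₃]·[Cl₂] / [PCl₅] = 7.9×10⁻⁵.
(0.0014)·([Cl₂]) / (0.0078) = 7.9×10⁻⁵
[Cl₂] = 4.40×10⁻⁴ = 4.4×10⁻⁴ M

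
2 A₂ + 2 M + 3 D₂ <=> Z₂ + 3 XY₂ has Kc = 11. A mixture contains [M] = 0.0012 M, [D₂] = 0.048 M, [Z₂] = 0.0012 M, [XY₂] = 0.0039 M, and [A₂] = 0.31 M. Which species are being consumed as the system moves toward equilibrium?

A₂, M, D₂ (reactants)

Qc = [Z₂]·[XY₂]³ / ([A₂]²·[M]²·[D₂]³) = (0.0012)·(0.0039)³ / ((0.31)²·(0.0012)²·(0.048)³) = 4.7
Qc = 4.7 < Kc = 11: net forward reaction.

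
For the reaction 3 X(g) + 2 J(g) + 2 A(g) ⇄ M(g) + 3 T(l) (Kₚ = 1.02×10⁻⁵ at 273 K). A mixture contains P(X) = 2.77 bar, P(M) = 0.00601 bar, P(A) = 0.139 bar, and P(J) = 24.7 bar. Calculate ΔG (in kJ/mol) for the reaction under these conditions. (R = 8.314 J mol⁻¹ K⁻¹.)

(T is a pure liquid — omitted from Qₚ.)
Qₚ = P(M) / (P(X)³·P(J)²·P(A)²) = (0.00601) / ((2.77)³·(24.7)²·(0.139)²) = 2.40×10⁻⁵
ΔG = RT ln(Qₚ/Kₚ) = (8.314 J mol⁻¹ K⁻¹)(273 K) × ln(2.40×10⁻⁵/1.02×10⁻⁵)
   = (2.270 kJ/mol)(0.8557) = 1.94 kJ/mol
ΔG > 0, so the forward reaction is non-spontaneous (proceeds in reverse).

ΔG = 1.94 kJ/mol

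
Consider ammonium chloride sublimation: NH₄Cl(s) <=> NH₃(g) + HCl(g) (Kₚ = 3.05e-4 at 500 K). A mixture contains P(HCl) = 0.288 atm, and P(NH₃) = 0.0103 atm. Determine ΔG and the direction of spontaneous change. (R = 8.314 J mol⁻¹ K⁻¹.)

ΔG = 9.46 kJ/mol; the forward reaction is non-spontaneous

(NH₄Cl is a pure solid — omitted from Qₚ.)
Qₚ = P(NH₃)·P(HCl) = (0.0103)·(0.288) = 0.00297
ΔG = RT ln(Qₚ/Kₚ) = (8.314 J mol⁻¹ K⁻¹)(500 K) × ln(0.00297/3.05e-4)
   = (4.157 kJ/mol)(2.276) = 9.46 kJ/mol
ΔG > 0, so the forward reaction is non-spontaneous (proceeds in reverse).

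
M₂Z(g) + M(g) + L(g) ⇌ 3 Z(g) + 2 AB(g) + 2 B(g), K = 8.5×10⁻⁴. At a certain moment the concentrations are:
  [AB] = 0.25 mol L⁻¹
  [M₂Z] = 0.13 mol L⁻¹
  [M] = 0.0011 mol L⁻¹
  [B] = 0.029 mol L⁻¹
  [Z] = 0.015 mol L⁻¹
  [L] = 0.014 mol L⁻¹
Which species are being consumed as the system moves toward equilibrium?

Q = [Z]³·[AB]²·[B]² / ([M₂Z]·[M]·[L]) = (0.015)³·(0.25)²·(0.029)² / ((0.13)·(0.0011)·(0.014)) = 8.9×10⁻⁵
Q = 8.9×10⁻⁵ < K = 8.5×10⁻⁴: net forward reaction.

M₂Z, M, L (reactants)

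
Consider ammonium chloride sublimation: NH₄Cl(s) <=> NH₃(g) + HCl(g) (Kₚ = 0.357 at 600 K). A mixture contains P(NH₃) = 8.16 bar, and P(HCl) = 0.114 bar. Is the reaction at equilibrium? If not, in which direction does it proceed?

(NH₄Cl is a pure solid — omitted from Qₚ.)
Qₚ = P(NH₃)·P(HCl) = (8.16)·(0.114) = 0.930
Qₚ = 0.930 > Kₚ = 0.357, so the reverse reaction proceeds.

toward reactants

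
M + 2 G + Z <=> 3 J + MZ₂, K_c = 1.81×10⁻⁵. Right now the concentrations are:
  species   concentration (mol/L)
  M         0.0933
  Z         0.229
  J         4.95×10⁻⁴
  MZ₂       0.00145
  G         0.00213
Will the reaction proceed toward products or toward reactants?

in the forward direction

Q_c = [J]³·[MZ₂] / ([M]·[G]²·[Z]) = (4.95×10⁻⁴)³·(0.00145) / ((0.0933)·(0.00213)²·(0.229)) = 1.81×10⁻⁶
Q_c = 1.81×10⁻⁶ < K_c = 1.81×10⁻⁵, so the forward reaction proceeds.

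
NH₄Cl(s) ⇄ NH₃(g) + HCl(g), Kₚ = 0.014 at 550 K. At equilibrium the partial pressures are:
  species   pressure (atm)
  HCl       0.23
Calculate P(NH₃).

P(NH₃) = 0.061 atm

(NH₄Cl is a pure solid — omitted from Kₚ.)
At equilibrium, Kₚ = P(NH₃)·P(HCl) = 0.014.
(P(NH₃))·(0.23) = 0.014
P(NH₃) = 0.0609 = 0.061 atm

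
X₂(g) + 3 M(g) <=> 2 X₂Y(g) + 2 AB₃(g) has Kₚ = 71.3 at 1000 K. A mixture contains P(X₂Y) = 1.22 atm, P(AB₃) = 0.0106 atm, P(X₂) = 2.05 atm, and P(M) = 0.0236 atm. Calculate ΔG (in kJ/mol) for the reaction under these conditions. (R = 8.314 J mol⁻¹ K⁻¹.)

ΔG = -20.3 kJ/mol

Qₚ = P(X₂Y)²·P(AB₃)² / (P(X₂)·P(M)³) = (1.22)²·(0.0106)² / ((2.05)·(0.0236)³) = 6.21
ΔG = RT ln(Qₚ/Kₚ) = (8.314 J mol⁻¹ K⁻¹)(1000 K) × ln(6.21/71.3)
   = (8.314 kJ/mol)(-2.441) = -20.3 kJ/mol
ΔG < 0, so the forward reaction is spontaneous (proceeds forward).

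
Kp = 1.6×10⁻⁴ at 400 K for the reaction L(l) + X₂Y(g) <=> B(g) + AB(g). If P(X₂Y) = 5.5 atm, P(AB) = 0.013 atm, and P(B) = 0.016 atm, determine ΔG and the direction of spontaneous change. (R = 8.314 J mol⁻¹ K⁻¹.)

(L is a pure liquid — omitted from Qp.)
Qp = P(B)·P(AB) / P(X₂Y) = (0.016)·(0.013) / (5.5) = 3.78×10⁻⁵
ΔG = RT ln(Qp/Kp) = (8.314 J mol⁻¹ K⁻¹)(400 K) × ln(3.78×10⁻⁵/1.6×10⁻⁴)
   = (3.326 kJ/mol)(-1.443) = -4.80 kJ/mol
ΔG < 0, so the forward reaction is spontaneous (proceeds forward).

ΔG = -4.80 kJ/mol; the forward reaction is spontaneous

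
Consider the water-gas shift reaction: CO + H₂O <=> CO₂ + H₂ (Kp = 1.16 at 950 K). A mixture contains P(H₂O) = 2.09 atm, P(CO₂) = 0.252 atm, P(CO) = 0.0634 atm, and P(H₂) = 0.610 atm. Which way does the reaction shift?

neither direction; the system is at equilibrium

Qp = P(CO₂)·P(H₂) / (P(CO)·P(H₂O)) = (0.252)·(0.610) / ((0.0634)·(2.09)) = 1.16
Qp = 1.16 = Kp, so the system is already at equilibrium.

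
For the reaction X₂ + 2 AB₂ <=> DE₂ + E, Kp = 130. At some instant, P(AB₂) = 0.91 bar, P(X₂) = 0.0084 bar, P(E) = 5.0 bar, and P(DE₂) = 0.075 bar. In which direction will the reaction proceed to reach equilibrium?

Qp = P(DE₂)·P(E) / (P(X₂)·P(AB₂)²) = (0.075)·(5.0) / ((0.0084)·(0.91)²) = 54
Qp = 54 < Kp = 130, so the forward reaction proceeds.

forward (toward products)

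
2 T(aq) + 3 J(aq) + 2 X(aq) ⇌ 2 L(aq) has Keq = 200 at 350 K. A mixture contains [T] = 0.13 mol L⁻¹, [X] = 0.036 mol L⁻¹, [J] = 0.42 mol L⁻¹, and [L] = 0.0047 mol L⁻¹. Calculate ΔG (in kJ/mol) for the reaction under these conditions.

ΔG = -7.82 kJ/mol

Q = [L]² / ([T]²·[J]³·[X]²) = (0.0047)² / ((0.13)²·(0.42)³·(0.036)²) = 13.6
ΔG = RT ln(Q/Keq) = (8.314 J mol⁻¹ K⁻¹)(350 K) × ln(13.6/200)
   = (2.910 kJ/mol)(-2.688) = -7.82 kJ/mol
ΔG < 0, so the forward reaction is spontaneous (proceeds forward).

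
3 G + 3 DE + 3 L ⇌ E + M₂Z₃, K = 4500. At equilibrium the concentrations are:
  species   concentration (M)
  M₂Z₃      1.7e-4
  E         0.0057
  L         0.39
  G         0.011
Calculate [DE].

At equilibrium, K = [E]·[M₂Z₃] / ([G]³·[DE]³·[L]³) = 4500.
(0.0057)·(1.7e-4) / ((0.011)³·([DE])³·(0.39)³) = 4500
[DE]³ = 0.00273 ⇒ [DE] = 0.14 M

[DE] = 0.14 M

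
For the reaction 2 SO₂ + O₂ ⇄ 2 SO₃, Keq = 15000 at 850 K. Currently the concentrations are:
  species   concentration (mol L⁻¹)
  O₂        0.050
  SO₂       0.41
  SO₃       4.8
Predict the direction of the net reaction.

Q = [SO₃]² / ([SO₂]²·[O₂]) = (4.8)² / ((0.41)²·(0.050)) = 2700
Q = 2700 < Keq = 15000, so the forward reaction proceeds.

forward (toward products)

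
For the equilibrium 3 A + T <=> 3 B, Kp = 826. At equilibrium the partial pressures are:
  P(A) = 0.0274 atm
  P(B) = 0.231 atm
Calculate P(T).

P(T) = 0.725 atm

At equilibrium, Kp = P(B)³ / (P(A)³·P(T)) = 826.
(0.231)³ / ((0.0274)³·(P(T))) = 826
P(T) = 0.725 atm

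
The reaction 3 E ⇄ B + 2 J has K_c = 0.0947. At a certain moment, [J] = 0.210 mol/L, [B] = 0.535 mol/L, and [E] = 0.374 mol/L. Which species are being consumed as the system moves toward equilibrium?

Q_c = [B]·[J]² / [E]³ = (0.535)·(0.210)² / (0.374)³ = 0.451
Q_c = 0.451 > K_c = 0.0947: net reverse reaction.

B, J (products)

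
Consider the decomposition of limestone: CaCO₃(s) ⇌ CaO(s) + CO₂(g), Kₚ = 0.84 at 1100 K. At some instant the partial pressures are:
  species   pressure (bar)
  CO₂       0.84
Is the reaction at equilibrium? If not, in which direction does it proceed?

no net change (already at equilibrium)

(CaCO₃, CaO are pure solids — omitted from Qₚ.)
Qₚ = P(CO₂) = 0.84
Qₚ = 0.84 = Kₚ, so the system is already at equilibrium.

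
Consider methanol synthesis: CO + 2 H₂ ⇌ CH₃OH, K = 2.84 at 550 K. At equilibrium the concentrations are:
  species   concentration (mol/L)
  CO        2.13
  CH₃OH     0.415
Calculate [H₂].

[H₂] = 0.262 mol/L

At equilibrium, K = [CH₃OH] / ([CO]·[H₂]²) = 2.84.
(0.415) / ((2.13)·([H₂])²) = 2.84
[H₂]² = 0.0686 ⇒ [H₂] = 0.262 mol/L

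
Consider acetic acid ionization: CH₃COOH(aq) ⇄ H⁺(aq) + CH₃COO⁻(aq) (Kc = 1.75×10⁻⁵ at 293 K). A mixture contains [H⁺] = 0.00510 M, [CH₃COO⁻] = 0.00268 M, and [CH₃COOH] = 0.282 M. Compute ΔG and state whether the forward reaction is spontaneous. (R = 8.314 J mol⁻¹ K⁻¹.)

ΔG = 2.48 kJ/mol; the forward reaction is non-spontaneous

Qc = [H⁺]·[CH₃COO⁻] / [CH₃COOH] = (0.00510)·(0.00268) / (0.282) = 4.85×10⁻⁵
ΔG = RT ln(Qc/Kc) = (8.314 J mol⁻¹ K⁻¹)(293 K) × ln(4.85×10⁻⁵/1.75×10⁻⁵)
   = (2.436 kJ/mol)(1.019) = 2.48 kJ/mol
ΔG > 0, so the forward reaction is non-spontaneous (proceeds in reverse).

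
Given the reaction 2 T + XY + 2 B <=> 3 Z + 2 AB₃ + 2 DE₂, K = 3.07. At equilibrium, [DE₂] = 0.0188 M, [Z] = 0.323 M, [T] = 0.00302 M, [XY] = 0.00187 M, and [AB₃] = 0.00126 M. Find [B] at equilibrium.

[B] = 0.0190 M

At equilibrium, K = [Z]³·[AB₃]²·[DE₂]² / ([T]²·[XY]·[B]²) = 3.07.
(0.323)³·(0.00126)²·(0.0188)² / ((0.00302)²·(0.00187)·([B])²) = 3.07
[B]² = 3.61×10⁻⁴ ⇒ [B] = 0.0190 M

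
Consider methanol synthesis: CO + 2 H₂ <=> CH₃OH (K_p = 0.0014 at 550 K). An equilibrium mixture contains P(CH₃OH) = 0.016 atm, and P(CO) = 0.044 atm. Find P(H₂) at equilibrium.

P(H₂) = 16 atm

At equilibrium, K_p = P(CH₃OH) / (P(CO)·P(H₂)²) = 0.0014.
(0.016) / ((0.044)·(P(H₂))²) = 0.0014
P(H₂)² = 260 ⇒ P(H₂) = 16 atm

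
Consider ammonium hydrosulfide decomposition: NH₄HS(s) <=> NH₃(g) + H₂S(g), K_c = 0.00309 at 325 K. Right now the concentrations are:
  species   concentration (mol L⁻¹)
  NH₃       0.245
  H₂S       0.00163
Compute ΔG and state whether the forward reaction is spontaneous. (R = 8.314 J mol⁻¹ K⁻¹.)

ΔG = -5.53 kJ/mol; the forward reaction is spontaneous

(NH₄HS is a pure solid — omitted from Q_c.)
Q_c = [NH₃]·[H₂S] = (0.245)·(0.00163) = 3.99e-4
ΔG = RT ln(Q_c/K_c) = (8.314 J mol⁻¹ K⁻¹)(325 K) × ln(3.99e-4/0.00309)
   = (2.702 kJ/mol)(-2.047) = -5.53 kJ/mol
ΔG < 0, so the forward reaction is spontaneous (proceeds forward).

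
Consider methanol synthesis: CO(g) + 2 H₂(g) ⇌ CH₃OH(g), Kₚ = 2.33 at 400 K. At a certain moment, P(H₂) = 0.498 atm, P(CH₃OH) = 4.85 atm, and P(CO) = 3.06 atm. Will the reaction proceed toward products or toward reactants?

Qₚ = P(CH₃OH) / (P(CO)·P(H₂)²) = (4.85) / ((3.06)·(0.498)²) = 6.39
Qₚ = 6.39 > Kₚ = 2.33, so the reverse reaction proceeds.

toward reactants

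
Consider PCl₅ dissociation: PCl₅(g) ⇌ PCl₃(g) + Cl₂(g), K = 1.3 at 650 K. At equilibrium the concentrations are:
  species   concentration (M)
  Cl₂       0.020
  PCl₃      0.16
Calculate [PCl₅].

[PCl₅] = 0.0025 M

At equilibrium, K = [PCl₃]·[Cl₂] / [PCl₅] = 1.3.
(0.16)·(0.020) / ([PCl₅]) = 1.3
[PCl₅] = 0.00246 = 0.0025 M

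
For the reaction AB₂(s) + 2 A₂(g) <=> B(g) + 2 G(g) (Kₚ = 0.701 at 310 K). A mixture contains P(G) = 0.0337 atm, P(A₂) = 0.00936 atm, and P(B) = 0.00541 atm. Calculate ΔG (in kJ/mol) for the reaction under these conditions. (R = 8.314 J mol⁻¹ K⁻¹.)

ΔG = -5.93 kJ/mol

(AB₂ is a pure solid — omitted from Qₚ.)
Qₚ = P(B)·P(G)² / P(A₂)² = (0.00541)·(0.0337)² / (0.00936)² = 0.0701
ΔG = RT ln(Qₚ/Kₚ) = (8.314 J mol⁻¹ K⁻¹)(310 K) × ln(0.0701/0.701)
   = (2.577 kJ/mol)(-2.303) = -5.93 kJ/mol
ΔG < 0, so the forward reaction is spontaneous (proceeds forward).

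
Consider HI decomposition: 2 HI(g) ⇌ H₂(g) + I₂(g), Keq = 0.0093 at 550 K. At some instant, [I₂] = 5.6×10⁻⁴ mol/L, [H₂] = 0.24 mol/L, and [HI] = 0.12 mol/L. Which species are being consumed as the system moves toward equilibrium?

none (at equilibrium)

Q = [H₂]·[I₂] / [HI]² = (0.24)·(5.6×10⁻⁴) / (0.12)² = 0.0093
Q = 0.0093 = Keq; the system is at equilibrium.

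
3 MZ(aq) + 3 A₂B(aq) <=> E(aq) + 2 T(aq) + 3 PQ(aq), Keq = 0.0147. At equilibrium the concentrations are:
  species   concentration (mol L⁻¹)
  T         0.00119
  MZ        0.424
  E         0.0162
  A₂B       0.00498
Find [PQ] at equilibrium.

[PQ] = 0.182 mol L⁻¹

At equilibrium, Keq = [E]·[T]²·[PQ]³ / ([MZ]³·[A₂B]³) = 0.0147.
(0.0162)·(0.00119)²·([PQ])³ / ((0.424)³·(0.00498)³) = 0.0147
[PQ]³ = 0.00603 ⇒ [PQ] = 0.182 mol L⁻¹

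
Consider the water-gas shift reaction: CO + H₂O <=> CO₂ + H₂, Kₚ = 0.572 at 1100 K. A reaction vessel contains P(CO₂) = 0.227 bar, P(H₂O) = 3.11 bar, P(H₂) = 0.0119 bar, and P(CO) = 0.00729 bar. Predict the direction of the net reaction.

in the forward direction

Qₚ = P(CO₂)·P(H₂) / (P(CO)·P(H₂O)) = (0.227)·(0.0119) / ((0.00729)·(3.11)) = 0.119
Qₚ = 0.119 < Kₚ = 0.572, so the forward reaction proceeds.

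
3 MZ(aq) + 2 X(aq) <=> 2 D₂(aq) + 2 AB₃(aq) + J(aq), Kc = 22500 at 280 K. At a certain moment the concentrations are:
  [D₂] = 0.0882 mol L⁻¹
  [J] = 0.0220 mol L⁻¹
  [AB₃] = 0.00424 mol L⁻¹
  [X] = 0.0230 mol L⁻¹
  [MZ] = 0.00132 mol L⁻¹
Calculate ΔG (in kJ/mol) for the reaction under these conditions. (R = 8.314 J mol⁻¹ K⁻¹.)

ΔG = -5.09 kJ/mol

Qc = [D₂]²·[AB₃]²·[J] / ([MZ]³·[X]²) = (0.0882)²·(0.00424)²·(0.0220) / ((0.00132)³·(0.0230)²) = 2530
ΔG = RT ln(Qc/Kc) = (8.314 J mol⁻¹ K⁻¹)(280 K) × ln(2530/22500)
   = (2.328 kJ/mol)(-2.185) = -5.09 kJ/mol
ΔG < 0, so the forward reaction is spontaneous (proceeds forward).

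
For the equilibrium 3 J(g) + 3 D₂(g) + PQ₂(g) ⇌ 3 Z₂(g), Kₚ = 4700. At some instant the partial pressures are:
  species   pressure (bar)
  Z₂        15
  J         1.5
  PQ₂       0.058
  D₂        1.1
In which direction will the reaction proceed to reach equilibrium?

Qₚ = P(Z₂)³ / (P(J)³·P(D₂)³·P(PQ₂)) = (15)³ / ((1.5)³·(1.1)³·(0.058)) = 13000
Qₚ = 13000 > Kₚ = 4700, so the reverse reaction proceeds.

in the reverse direction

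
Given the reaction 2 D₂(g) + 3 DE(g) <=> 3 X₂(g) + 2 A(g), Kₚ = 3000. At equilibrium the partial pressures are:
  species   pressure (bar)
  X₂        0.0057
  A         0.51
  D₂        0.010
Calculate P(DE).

P(DE) = 0.0054 bar

At equilibrium, Kₚ = P(X₂)³·P(A)² / (P(D₂)²·P(DE)³) = 3000.
(0.0057)³·(0.51)² / ((0.010)²·(P(DE))³) = 3000
P(DE)³ = 1.61e-7 ⇒ P(DE) = 0.0054 bar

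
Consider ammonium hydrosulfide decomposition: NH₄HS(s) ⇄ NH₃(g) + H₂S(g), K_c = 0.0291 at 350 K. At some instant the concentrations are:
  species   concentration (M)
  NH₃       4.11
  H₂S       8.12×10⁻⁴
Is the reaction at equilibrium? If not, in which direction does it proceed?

to the right

(NH₄HS is a pure solid — omitted from Q_c.)
Q_c = [NH₃]·[H₂S] = (4.11)·(8.12×10⁻⁴) = 0.00334
Q_c = 0.00334 < K_c = 0.0291, so the forward reaction proceeds.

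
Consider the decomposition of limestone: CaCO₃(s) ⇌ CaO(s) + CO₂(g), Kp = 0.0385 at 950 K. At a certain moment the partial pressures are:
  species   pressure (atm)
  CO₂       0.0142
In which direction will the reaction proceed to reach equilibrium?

(CaCO₃, CaO are pure solids — omitted from Qp.)
Qp = P(CO₂) = 0.0142
Qp = 0.0142 < Kp = 0.0385, so the forward reaction proceeds.

in the forward direction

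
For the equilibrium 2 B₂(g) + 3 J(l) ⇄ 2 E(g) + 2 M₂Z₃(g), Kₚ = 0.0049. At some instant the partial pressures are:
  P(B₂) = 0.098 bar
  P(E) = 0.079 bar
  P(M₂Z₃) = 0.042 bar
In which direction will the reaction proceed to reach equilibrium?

forward (toward products)

(J is a pure liquid — omitted from Qₚ.)
Qₚ = P(E)²·P(M₂Z₃)² / P(B₂)² = (0.079)²·(0.042)² / (0.098)² = 0.0011
Qₚ = 0.0011 < Kₚ = 0.0049, so the forward reaction proceeds.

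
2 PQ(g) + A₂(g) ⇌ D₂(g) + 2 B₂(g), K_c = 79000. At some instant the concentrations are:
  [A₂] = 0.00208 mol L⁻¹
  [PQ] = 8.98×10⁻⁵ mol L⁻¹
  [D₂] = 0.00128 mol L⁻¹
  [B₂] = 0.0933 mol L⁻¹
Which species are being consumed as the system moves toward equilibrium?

Q_c = [D₂]·[B₂]² / ([PQ]²·[A₂]) = (0.00128)·(0.0933)² / ((8.98×10⁻⁵)²·(0.00208)) = 6.64×10⁵
Q_c = 6.64×10⁵ > K_c = 79000: net reverse reaction.

D₂, B₂ (products)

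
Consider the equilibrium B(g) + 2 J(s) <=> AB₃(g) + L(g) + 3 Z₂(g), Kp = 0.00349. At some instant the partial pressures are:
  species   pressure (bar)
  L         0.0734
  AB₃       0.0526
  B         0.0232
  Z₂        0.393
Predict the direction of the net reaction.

(J is a pure solid — omitted from Qp.)
Qp = P(AB₃)·P(L)·P(Z₂)³ / P(B) = (0.0526)·(0.0734)·(0.393)³ / (0.0232) = 0.0101
Qp = 0.0101 > Kp = 0.00349, so the reverse reaction proceeds.

in the reverse direction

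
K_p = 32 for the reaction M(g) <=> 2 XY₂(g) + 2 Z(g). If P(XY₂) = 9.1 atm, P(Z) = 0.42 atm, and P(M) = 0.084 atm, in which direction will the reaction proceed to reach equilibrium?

Q_p = P(XY₂)²·P(Z)² / P(M) = (9.1)²·(0.42)² / (0.084) = 170
Q_p = 170 > K_p = 32, so the reverse reaction proceeds.

to the left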